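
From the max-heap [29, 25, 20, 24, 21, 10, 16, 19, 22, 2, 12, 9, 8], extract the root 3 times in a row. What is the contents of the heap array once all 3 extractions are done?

[22, 21, 20, 19, 12, 10, 16, 9, 8, 2]

extract-max #1 returns 29:
  remove root 29; move last element 8 to root → [8, 25, 20, 24, 21, 10, 16, 19, 22, 2, 12, 9]
  8 vs larger child 25 at index 1, swap → [25, 8, 20, 24, 21, 10, 16, 19, 22, 2, 12, 9]
  8 vs larger child 24 at index 3, swap → [25, 24, 20, 8, 21, 10, 16, 19, 22, 2, 12, 9]
  8 vs larger child 22 at index 8, swap → [25, 24, 20, 22, 21, 10, 16, 19, 8, 2, 12, 9]
extract-max #2 returns 25:
  remove root 25; move last element 9 to root → [9, 24, 20, 22, 21, 10, 16, 19, 8, 2, 12]
  9 vs larger child 24 at index 1, swap → [24, 9, 20, 22, 21, 10, 16, 19, 8, 2, 12]
  9 vs larger child 22 at index 3, swap → [24, 22, 20, 9, 21, 10, 16, 19, 8, 2, 12]
  9 vs larger child 19 at index 7, swap → [24, 22, 20, 19, 21, 10, 16, 9, 8, 2, 12]
extract-max #3 returns 24:
  remove root 24; move last element 12 to root → [12, 22, 20, 19, 21, 10, 16, 9, 8, 2]
  12 vs larger child 22 at index 1, swap → [22, 12, 20, 19, 21, 10, 16, 9, 8, 2]
  12 vs larger child 21 at index 4, swap → [22, 21, 20, 19, 12, 10, 16, 9, 8, 2]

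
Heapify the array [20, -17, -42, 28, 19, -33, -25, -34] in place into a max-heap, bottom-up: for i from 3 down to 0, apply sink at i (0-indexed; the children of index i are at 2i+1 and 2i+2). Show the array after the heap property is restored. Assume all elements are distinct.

[28, 20, -25, -17, 19, -33, -42, -34]

sift down from index 3: already satisfies heap property
sift down from index 2:
  -42 vs larger child -25 at index 6, swap → [20, -17, -25, 28, 19, -33, -42, -34]
sift down from index 1:
  -17 vs larger child 28 at index 3, swap → [20, 28, -25, -17, 19, -33, -42, -34]
sift down from index 0:
  20 vs larger child 28 at index 1, swap → [28, 20, -25, -17, 19, -33, -42, -34]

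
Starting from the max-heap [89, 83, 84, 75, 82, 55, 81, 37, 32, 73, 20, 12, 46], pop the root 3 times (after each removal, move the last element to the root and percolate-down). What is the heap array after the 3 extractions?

extract-max #1 returns 89:
  remove root 89; move last element 46 to root → [46, 83, 84, 75, 82, 55, 81, 37, 32, 73, 20, 12]
  46 vs larger child 84 at index 2, swap → [84, 83, 46, 75, 82, 55, 81, 37, 32, 73, 20, 12]
  46 vs larger child 81 at index 6, swap → [84, 83, 81, 75, 82, 55, 46, 37, 32, 73, 20, 12]
extract-max #2 returns 84:
  remove root 84; move last element 12 to root → [12, 83, 81, 75, 82, 55, 46, 37, 32, 73, 20]
  12 vs larger child 83 at index 1, swap → [83, 12, 81, 75, 82, 55, 46, 37, 32, 73, 20]
  12 vs larger child 82 at index 4, swap → [83, 82, 81, 75, 12, 55, 46, 37, 32, 73, 20]
  12 vs larger child 73 at index 9, swap → [83, 82, 81, 75, 73, 55, 46, 37, 32, 12, 20]
extract-max #3 returns 83:
  remove root 83; move last element 20 to root → [20, 82, 81, 75, 73, 55, 46, 37, 32, 12]
  20 vs larger child 82 at index 1, swap → [82, 20, 81, 75, 73, 55, 46, 37, 32, 12]
  20 vs larger child 75 at index 3, swap → [82, 75, 81, 20, 73, 55, 46, 37, 32, 12]
  20 vs larger child 37 at index 7, swap → [82, 75, 81, 37, 73, 55, 46, 20, 32, 12]

[82, 75, 81, 37, 73, 55, 46, 20, 32, 12]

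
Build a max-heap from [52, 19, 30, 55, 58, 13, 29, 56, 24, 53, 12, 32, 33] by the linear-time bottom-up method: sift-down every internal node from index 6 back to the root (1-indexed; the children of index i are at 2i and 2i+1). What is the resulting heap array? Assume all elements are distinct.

[58, 56, 33, 55, 53, 32, 29, 52, 24, 19, 12, 30, 13]

sift down from index 6:
  13 vs larger child 33 at index 13, swap → [52, 19, 30, 55, 58, 33, 29, 56, 24, 53, 12, 32, 13]
sift down from index 5: already satisfies heap property
sift down from index 4:
  55 vs larger child 56 at index 8, swap → [52, 19, 30, 56, 58, 33, 29, 55, 24, 53, 12, 32, 13]
sift down from index 3:
  30 vs larger child 33 at index 6, swap → [52, 19, 33, 56, 58, 30, 29, 55, 24, 53, 12, 32, 13]
  30 vs larger child 32 at index 12, swap → [52, 19, 33, 56, 58, 32, 29, 55, 24, 53, 12, 30, 13]
sift down from index 2:
  19 vs larger child 58 at index 5, swap → [52, 58, 33, 56, 19, 32, 29, 55, 24, 53, 12, 30, 13]
  19 vs larger child 53 at index 10, swap → [52, 58, 33, 56, 53, 32, 29, 55, 24, 19, 12, 30, 13]
sift down from index 1:
  52 vs larger child 58 at index 2, swap → [58, 52, 33, 56, 53, 32, 29, 55, 24, 19, 12, 30, 13]
  52 vs larger child 56 at index 4, swap → [58, 56, 33, 52, 53, 32, 29, 55, 24, 19, 12, 30, 13]
  52 vs larger child 55 at index 8, swap → [58, 56, 33, 55, 53, 32, 29, 52, 24, 19, 12, 30, 13]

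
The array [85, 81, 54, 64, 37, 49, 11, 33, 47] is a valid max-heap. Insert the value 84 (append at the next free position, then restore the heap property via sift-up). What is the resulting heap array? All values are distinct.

append 84 at index 9 → [85, 81, 54, 64, 37, 49, 11, 33, 47, 84]
84 > parent 37 at index 4, swap → [85, 81, 54, 64, 84, 49, 11, 33, 47, 37]
84 > parent 81 at index 1, swap → [85, 84, 54, 64, 81, 49, 11, 33, 47, 37]

[85, 84, 54, 64, 81, 49, 11, 33, 47, 37]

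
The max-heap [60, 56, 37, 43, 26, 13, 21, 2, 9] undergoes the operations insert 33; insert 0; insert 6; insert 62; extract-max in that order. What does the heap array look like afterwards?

[60, 56, 37, 43, 33, 13, 21, 2, 9, 26, 0, 6]

insert 33:
  append 33 at index 9 → [60, 56, 37, 43, 26, 13, 21, 2, 9, 33]
  33 > parent 26 at index 4, swap → [60, 56, 37, 43, 33, 13, 21, 2, 9, 26]
insert 0:
  append 0 at index 10 → [60, 56, 37, 43, 33, 13, 21, 2, 9, 26, 0] (no swap needed)
insert 6:
  append 6 at index 11 → [60, 56, 37, 43, 33, 13, 21, 2, 9, 26, 0, 6] (no swap needed)
insert 62:
  append 62 at index 12 → [60, 56, 37, 43, 33, 13, 21, 2, 9, 26, 0, 6, 62]
  62 > parent 13 at index 5, swap → [60, 56, 37, 43, 33, 62, 21, 2, 9, 26, 0, 6, 13]
  62 > parent 37 at index 2, swap → [60, 56, 62, 43, 33, 37, 21, 2, 9, 26, 0, 6, 13]
  62 > parent 60 at index 0, swap → [62, 56, 60, 43, 33, 37, 21, 2, 9, 26, 0, 6, 13]
extract-max → returns 62:
  remove root 62; move last element 13 to root → [13, 56, 60, 43, 33, 37, 21, 2, 9, 26, 0, 6]
  13 vs larger child 60 at index 2, swap → [60, 56, 13, 43, 33, 37, 21, 2, 9, 26, 0, 6]
  13 vs larger child 37 at index 5, swap → [60, 56, 37, 43, 33, 13, 21, 2, 9, 26, 0, 6]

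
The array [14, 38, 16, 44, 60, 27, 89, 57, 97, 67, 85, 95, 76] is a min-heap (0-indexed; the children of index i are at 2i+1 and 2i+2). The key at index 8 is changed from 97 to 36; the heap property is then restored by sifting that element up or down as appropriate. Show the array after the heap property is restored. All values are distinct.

[14, 36, 16, 38, 60, 27, 89, 57, 44, 67, 85, 95, 76]

set index 8 from 97 to 36 → [14, 38, 16, 44, 60, 27, 89, 57, 36, 67, 85, 95, 76]
36 < parent 44 at index 3, swap → [14, 38, 16, 36, 60, 27, 89, 57, 44, 67, 85, 95, 76]
36 < parent 38 at index 1, swap → [14, 36, 16, 38, 60, 27, 89, 57, 44, 67, 85, 95, 76]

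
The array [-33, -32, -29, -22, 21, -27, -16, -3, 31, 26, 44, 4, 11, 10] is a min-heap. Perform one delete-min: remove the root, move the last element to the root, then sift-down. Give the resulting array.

remove root -33; move last element 10 to root → [10, -32, -29, -22, 21, -27, -16, -3, 31, 26, 44, 4, 11]
10 vs smaller child -32 at index 1, swap → [-32, 10, -29, -22, 21, -27, -16, -3, 31, 26, 44, 4, 11]
10 vs smaller child -22 at index 3, swap → [-32, -22, -29, 10, 21, -27, -16, -3, 31, 26, 44, 4, 11]
10 vs smaller child -3 at index 7, swap → [-32, -22, -29, -3, 21, -27, -16, 10, 31, 26, 44, 4, 11]

[-32, -22, -29, -3, 21, -27, -16, 10, 31, 26, 44, 4, 11]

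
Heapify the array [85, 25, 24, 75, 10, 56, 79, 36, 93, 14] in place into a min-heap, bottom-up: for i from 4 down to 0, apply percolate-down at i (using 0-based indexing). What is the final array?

sift down from index 4: already satisfies heap property
sift down from index 3:
  75 vs smaller child 36 at index 7, swap → [85, 25, 24, 36, 10, 56, 79, 75, 93, 14]
sift down from index 2: already satisfies heap property
sift down from index 1:
  25 vs smaller child 10 at index 4, swap → [85, 10, 24, 36, 25, 56, 79, 75, 93, 14]
  25 vs only child 14 at index 9, swap → [85, 10, 24, 36, 14, 56, 79, 75, 93, 25]
sift down from index 0:
  85 vs smaller child 10 at index 1, swap → [10, 85, 24, 36, 14, 56, 79, 75, 93, 25]
  85 vs smaller child 14 at index 4, swap → [10, 14, 24, 36, 85, 56, 79, 75, 93, 25]
  85 vs only child 25 at index 9, swap → [10, 14, 24, 36, 25, 56, 79, 75, 93, 85]

[10, 14, 24, 36, 25, 56, 79, 75, 93, 85]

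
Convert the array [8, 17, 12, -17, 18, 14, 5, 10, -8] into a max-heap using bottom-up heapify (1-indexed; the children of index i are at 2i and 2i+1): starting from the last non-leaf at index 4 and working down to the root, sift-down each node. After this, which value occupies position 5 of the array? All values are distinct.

8

sift down from index 4:
  -17 vs larger child 10 at index 8, swap → [8, 17, 12, 10, 18, 14, 5, -17, -8]
sift down from index 3:
  12 vs larger child 14 at index 6, swap → [8, 17, 14, 10, 18, 12, 5, -17, -8]
sift down from index 2:
  17 vs larger child 18 at index 5, swap → [8, 18, 14, 10, 17, 12, 5, -17, -8]
sift down from index 1:
  8 vs larger child 18 at index 2, swap → [18, 8, 14, 10, 17, 12, 5, -17, -8]
  8 vs larger child 17 at index 5, swap → [18, 17, 14, 10, 8, 12, 5, -17, -8]
resulting array: [18, 17, 14, 10, 8, 12, 5, -17, -8]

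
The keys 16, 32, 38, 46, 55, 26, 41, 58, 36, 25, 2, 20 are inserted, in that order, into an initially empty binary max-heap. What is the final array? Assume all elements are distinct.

[58, 55, 41, 46, 38, 26, 32, 16, 36, 25, 2, 20]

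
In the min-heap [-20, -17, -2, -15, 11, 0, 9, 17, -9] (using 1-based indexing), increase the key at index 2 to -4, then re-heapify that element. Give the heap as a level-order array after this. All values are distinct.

set index 2 from -17 to -4 → [-20, -4, -2, -15, 11, 0, 9, 17, -9]
-4 vs smaller child -15 at index 4, swap → [-20, -15, -2, -4, 11, 0, 9, 17, -9]
-4 vs smaller child -9 at index 9, swap → [-20, -15, -2, -9, 11, 0, 9, 17, -4]

[-20, -15, -2, -9, 11, 0, 9, 17, -4]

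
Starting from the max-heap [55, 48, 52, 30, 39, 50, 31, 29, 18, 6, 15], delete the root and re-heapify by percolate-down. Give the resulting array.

[52, 48, 50, 30, 39, 15, 31, 29, 18, 6]

remove root 55; move last element 15 to root → [15, 48, 52, 30, 39, 50, 31, 29, 18, 6]
15 vs larger child 52 at index 2, swap → [52, 48, 15, 30, 39, 50, 31, 29, 18, 6]
15 vs larger child 50 at index 5, swap → [52, 48, 50, 30, 39, 15, 31, 29, 18, 6]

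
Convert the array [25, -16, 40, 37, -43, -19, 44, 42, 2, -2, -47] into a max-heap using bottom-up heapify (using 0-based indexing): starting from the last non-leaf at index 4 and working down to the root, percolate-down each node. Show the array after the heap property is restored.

sift down from index 4:
  -43 vs larger child -2 at index 9, swap → [25, -16, 40, 37, -2, -19, 44, 42, 2, -43, -47]
sift down from index 3:
  37 vs larger child 42 at index 7, swap → [25, -16, 40, 42, -2, -19, 44, 37, 2, -43, -47]
sift down from index 2:
  40 vs larger child 44 at index 6, swap → [25, -16, 44, 42, -2, -19, 40, 37, 2, -43, -47]
sift down from index 1:
  -16 vs larger child 42 at index 3, swap → [25, 42, 44, -16, -2, -19, 40, 37, 2, -43, -47]
  -16 vs larger child 37 at index 7, swap → [25, 42, 44, 37, -2, -19, 40, -16, 2, -43, -47]
sift down from index 0:
  25 vs larger child 44 at index 2, swap → [44, 42, 25, 37, -2, -19, 40, -16, 2, -43, -47]
  25 vs larger child 40 at index 6, swap → [44, 42, 40, 37, -2, -19, 25, -16, 2, -43, -47]

[44, 42, 40, 37, -2, -19, 25, -16, 2, -43, -47]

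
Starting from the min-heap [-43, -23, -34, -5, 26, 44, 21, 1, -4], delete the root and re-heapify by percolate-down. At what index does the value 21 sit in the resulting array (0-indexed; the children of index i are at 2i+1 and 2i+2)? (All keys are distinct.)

remove root -43; move last element -4 to root → [-4, -23, -34, -5, 26, 44, 21, 1]
-4 vs smaller child -34 at index 2, swap → [-34, -23, -4, -5, 26, 44, 21, 1]
resulting array: [-34, -23, -4, -5, 26, 44, 21, 1]

6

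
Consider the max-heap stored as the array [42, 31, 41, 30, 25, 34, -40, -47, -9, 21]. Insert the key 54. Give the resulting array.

[54, 42, 41, 30, 31, 34, -40, -47, -9, 21, 25]

append 54 at index 10 → [42, 31, 41, 30, 25, 34, -40, -47, -9, 21, 54]
54 > parent 25 at index 4, swap → [42, 31, 41, 30, 54, 34, -40, -47, -9, 21, 25]
54 > parent 31 at index 1, swap → [42, 54, 41, 30, 31, 34, -40, -47, -9, 21, 25]
54 > parent 42 at index 0, swap → [54, 42, 41, 30, 31, 34, -40, -47, -9, 21, 25]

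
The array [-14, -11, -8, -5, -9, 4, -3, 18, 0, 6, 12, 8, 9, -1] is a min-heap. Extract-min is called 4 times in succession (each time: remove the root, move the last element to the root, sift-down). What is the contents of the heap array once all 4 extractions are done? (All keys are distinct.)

extract-min #1 returns -14:
  remove root -14; move last element -1 to root → [-1, -11, -8, -5, -9, 4, -3, 18, 0, 6, 12, 8, 9]
  -1 vs smaller child -11 at index 1, swap → [-11, -1, -8, -5, -9, 4, -3, 18, 0, 6, 12, 8, 9]
  -1 vs smaller child -9 at index 4, swap → [-11, -9, -8, -5, -1, 4, -3, 18, 0, 6, 12, 8, 9]
extract-min #2 returns -11:
  remove root -11; move last element 9 to root → [9, -9, -8, -5, -1, 4, -3, 18, 0, 6, 12, 8]
  9 vs smaller child -9 at index 1, swap → [-9, 9, -8, -5, -1, 4, -3, 18, 0, 6, 12, 8]
  9 vs smaller child -5 at index 3, swap → [-9, -5, -8, 9, -1, 4, -3, 18, 0, 6, 12, 8]
  9 vs smaller child 0 at index 8, swap → [-9, -5, -8, 0, -1, 4, -3, 18, 9, 6, 12, 8]
extract-min #3 returns -9:
  remove root -9; move last element 8 to root → [8, -5, -8, 0, -1, 4, -3, 18, 9, 6, 12]
  8 vs smaller child -8 at index 2, swap → [-8, -5, 8, 0, -1, 4, -3, 18, 9, 6, 12]
  8 vs smaller child -3 at index 6, swap → [-8, -5, -3, 0, -1, 4, 8, 18, 9, 6, 12]
extract-min #4 returns -8:
  remove root -8; move last element 12 to root → [12, -5, -3, 0, -1, 4, 8, 18, 9, 6]
  12 vs smaller child -5 at index 1, swap → [-5, 12, -3, 0, -1, 4, 8, 18, 9, 6]
  12 vs smaller child -1 at index 4, swap → [-5, -1, -3, 0, 12, 4, 8, 18, 9, 6]
  12 vs only child 6 at index 9, swap → [-5, -1, -3, 0, 6, 4, 8, 18, 9, 12]

[-5, -1, -3, 0, 6, 4, 8, 18, 9, 12]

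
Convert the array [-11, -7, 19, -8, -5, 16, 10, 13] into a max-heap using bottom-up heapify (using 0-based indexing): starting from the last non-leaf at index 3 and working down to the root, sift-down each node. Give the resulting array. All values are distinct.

[19, 13, 16, -7, -5, -11, 10, -8]

sift down from index 3:
  -8 vs only child 13 at index 7, swap → [-11, -7, 19, 13, -5, 16, 10, -8]
sift down from index 2: already satisfies heap property
sift down from index 1:
  -7 vs larger child 13 at index 3, swap → [-11, 13, 19, -7, -5, 16, 10, -8]
sift down from index 0:
  -11 vs larger child 19 at index 2, swap → [19, 13, -11, -7, -5, 16, 10, -8]
  -11 vs larger child 16 at index 5, swap → [19, 13, 16, -7, -5, -11, 10, -8]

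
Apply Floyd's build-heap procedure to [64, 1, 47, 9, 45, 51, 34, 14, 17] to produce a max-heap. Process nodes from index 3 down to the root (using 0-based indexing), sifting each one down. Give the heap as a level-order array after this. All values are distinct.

[64, 45, 51, 17, 1, 47, 34, 14, 9]

sift down from index 3:
  9 vs larger child 17 at index 8, swap → [64, 1, 47, 17, 45, 51, 34, 14, 9]
sift down from index 2:
  47 vs larger child 51 at index 5, swap → [64, 1, 51, 17, 45, 47, 34, 14, 9]
sift down from index 1:
  1 vs larger child 45 at index 4, swap → [64, 45, 51, 17, 1, 47, 34, 14, 9]
sift down from index 0: already satisfies heap property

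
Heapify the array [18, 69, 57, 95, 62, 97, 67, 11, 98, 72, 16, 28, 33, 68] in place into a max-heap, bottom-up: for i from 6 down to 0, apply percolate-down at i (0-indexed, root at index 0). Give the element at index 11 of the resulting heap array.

sift down from index 6:
  67 vs only child 68 at index 13, swap → [18, 69, 57, 95, 62, 97, 68, 11, 98, 72, 16, 28, 33, 67]
sift down from index 5: already satisfies heap property
sift down from index 4:
  62 vs larger child 72 at index 9, swap → [18, 69, 57, 95, 72, 97, 68, 11, 98, 62, 16, 28, 33, 67]
sift down from index 3:
  95 vs larger child 98 at index 8, swap → [18, 69, 57, 98, 72, 97, 68, 11, 95, 62, 16, 28, 33, 67]
sift down from index 2:
  57 vs larger child 97 at index 5, swap → [18, 69, 97, 98, 72, 57, 68, 11, 95, 62, 16, 28, 33, 67]
sift down from index 1:
  69 vs larger child 98 at index 3, swap → [18, 98, 97, 69, 72, 57, 68, 11, 95, 62, 16, 28, 33, 67]
  69 vs larger child 95 at index 8, swap → [18, 98, 97, 95, 72, 57, 68, 11, 69, 62, 16, 28, 33, 67]
sift down from index 0:
  18 vs larger child 98 at index 1, swap → [98, 18, 97, 95, 72, 57, 68, 11, 69, 62, 16, 28, 33, 67]
  18 vs larger child 95 at index 3, swap → [98, 95, 97, 18, 72, 57, 68, 11, 69, 62, 16, 28, 33, 67]
  18 vs larger child 69 at index 8, swap → [98, 95, 97, 69, 72, 57, 68, 11, 18, 62, 16, 28, 33, 67]
resulting array: [98, 95, 97, 69, 72, 57, 68, 11, 18, 62, 16, 28, 33, 67]

28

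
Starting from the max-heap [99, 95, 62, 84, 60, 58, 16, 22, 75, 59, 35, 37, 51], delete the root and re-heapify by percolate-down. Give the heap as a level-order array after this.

[95, 84, 62, 75, 60, 58, 16, 22, 51, 59, 35, 37]

remove root 99; move last element 51 to root → [51, 95, 62, 84, 60, 58, 16, 22, 75, 59, 35, 37]
51 vs larger child 95 at index 1, swap → [95, 51, 62, 84, 60, 58, 16, 22, 75, 59, 35, 37]
51 vs larger child 84 at index 3, swap → [95, 84, 62, 51, 60, 58, 16, 22, 75, 59, 35, 37]
51 vs larger child 75 at index 8, swap → [95, 84, 62, 75, 60, 58, 16, 22, 51, 59, 35, 37]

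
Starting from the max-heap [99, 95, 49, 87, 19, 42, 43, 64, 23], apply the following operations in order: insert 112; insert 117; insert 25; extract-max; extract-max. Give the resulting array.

insert 112:
  append 112 at index 9 → [99, 95, 49, 87, 19, 42, 43, 64, 23, 112]
  112 > parent 19 at index 4, swap → [99, 95, 49, 87, 112, 42, 43, 64, 23, 19]
  112 > parent 95 at index 1, swap → [99, 112, 49, 87, 95, 42, 43, 64, 23, 19]
  112 > parent 99 at index 0, swap → [112, 99, 49, 87, 95, 42, 43, 64, 23, 19]
insert 117:
  append 117 at index 10 → [112, 99, 49, 87, 95, 42, 43, 64, 23, 19, 117]
  117 > parent 95 at index 4, swap → [112, 99, 49, 87, 117, 42, 43, 64, 23, 19, 95]
  117 > parent 99 at index 1, swap → [112, 117, 49, 87, 99, 42, 43, 64, 23, 19, 95]
  117 > parent 112 at index 0, swap → [117, 112, 49, 87, 99, 42, 43, 64, 23, 19, 95]
insert 25:
  append 25 at index 11 → [117, 112, 49, 87, 99, 42, 43, 64, 23, 19, 95, 25] (no swap needed)
extract-max → returns 117:
  remove root 117; move last element 25 to root → [25, 112, 49, 87, 99, 42, 43, 64, 23, 19, 95]
  25 vs larger child 112 at index 1, swap → [112, 25, 49, 87, 99, 42, 43, 64, 23, 19, 95]
  25 vs larger child 99 at index 4, swap → [112, 99, 49, 87, 25, 42, 43, 64, 23, 19, 95]
  25 vs larger child 95 at index 10, swap → [112, 99, 49, 87, 95, 42, 43, 64, 23, 19, 25]
extract-max → returns 112:
  remove root 112; move last element 25 to root → [25, 99, 49, 87, 95, 42, 43, 64, 23, 19]
  25 vs larger child 99 at index 1, swap → [99, 25, 49, 87, 95, 42, 43, 64, 23, 19]
  25 vs larger child 95 at index 4, swap → [99, 95, 49, 87, 25, 42, 43, 64, 23, 19]

[99, 95, 49, 87, 25, 42, 43, 64, 23, 19]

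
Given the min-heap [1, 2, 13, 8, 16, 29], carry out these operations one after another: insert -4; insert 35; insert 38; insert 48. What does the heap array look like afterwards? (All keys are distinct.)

[-4, 2, 1, 8, 16, 29, 13, 35, 38, 48]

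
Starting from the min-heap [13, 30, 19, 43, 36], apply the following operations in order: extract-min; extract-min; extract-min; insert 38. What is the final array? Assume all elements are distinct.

extract-min → returns 13:
  remove root 13; move last element 36 to root → [36, 30, 19, 43]
  36 vs smaller child 19 at index 2, swap → [19, 30, 36, 43]
extract-min → returns 19:
  remove root 19; move last element 43 to root → [43, 30, 36]
  43 vs smaller child 30 at index 1, swap → [30, 43, 36]
extract-min → returns 30:
  remove root 30; move last element 36 to root → [36, 43] (no swap needed)
insert 38:
  append 38 at index 2 → [36, 43, 38] (no swap needed)

[36, 43, 38]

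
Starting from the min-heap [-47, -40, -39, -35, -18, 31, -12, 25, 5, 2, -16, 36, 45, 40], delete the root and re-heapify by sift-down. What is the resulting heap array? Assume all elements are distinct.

[-40, -35, -39, 5, -18, 31, -12, 25, 40, 2, -16, 36, 45]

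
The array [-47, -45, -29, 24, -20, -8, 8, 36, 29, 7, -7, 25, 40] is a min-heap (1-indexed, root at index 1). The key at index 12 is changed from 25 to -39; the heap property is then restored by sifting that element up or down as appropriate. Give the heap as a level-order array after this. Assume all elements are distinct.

set index 12 from 25 to -39 → [-47, -45, -29, 24, -20, -8, 8, 36, 29, 7, -7, -39, 40]
-39 < parent -8 at index 6, swap → [-47, -45, -29, 24, -20, -39, 8, 36, 29, 7, -7, -8, 40]
-39 < parent -29 at index 3, swap → [-47, -45, -39, 24, -20, -29, 8, 36, 29, 7, -7, -8, 40]

[-47, -45, -39, 24, -20, -29, 8, 36, 29, 7, -7, -8, 40]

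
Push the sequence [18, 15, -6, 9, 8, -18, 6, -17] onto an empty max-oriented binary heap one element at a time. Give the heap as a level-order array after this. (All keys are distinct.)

Insert 18:
  append 18 at index 0 → [18] (no swap needed)
Insert 15:
  append 15 at index 1 → [18, 15] (no swap needed)
Insert -6:
  append -6 at index 2 → [18, 15, -6] (no swap needed)
Insert 9:
  append 9 at index 3 → [18, 15, -6, 9] (no swap needed)
Insert 8:
  append 8 at index 4 → [18, 15, -6, 9, 8] (no swap needed)
Insert -18:
  append -18 at index 5 → [18, 15, -6, 9, 8, -18] (no swap needed)
Insert 6:
  append 6 at index 6 → [18, 15, -6, 9, 8, -18, 6]
  6 > parent -6 at index 2, swap → [18, 15, 6, 9, 8, -18, -6]
Insert -17:
  append -17 at index 7 → [18, 15, 6, 9, 8, -18, -6, -17] (no swap needed)

[18, 15, 6, 9, 8, -18, -6, -17]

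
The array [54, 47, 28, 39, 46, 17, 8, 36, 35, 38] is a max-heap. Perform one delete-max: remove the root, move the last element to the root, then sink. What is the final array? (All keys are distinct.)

[47, 46, 28, 39, 38, 17, 8, 36, 35]

remove root 54; move last element 38 to root → [38, 47, 28, 39, 46, 17, 8, 36, 35]
38 vs larger child 47 at index 1, swap → [47, 38, 28, 39, 46, 17, 8, 36, 35]
38 vs larger child 46 at index 4, swap → [47, 46, 28, 39, 38, 17, 8, 36, 35]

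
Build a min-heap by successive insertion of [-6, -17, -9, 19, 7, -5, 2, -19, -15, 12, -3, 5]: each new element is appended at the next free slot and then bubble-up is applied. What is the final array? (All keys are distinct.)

[-19, -17, -9, -15, -3, -5, 2, 19, -6, 12, 7, 5]

Insert -6:
  append -6 at index 0 → [-6] (no swap needed)
Insert -17:
  append -17 at index 1 → [-6, -17]
  -17 < parent -6 at index 0, swap → [-17, -6]
Insert -9:
  append -9 at index 2 → [-17, -6, -9] (no swap needed)
Insert 19:
  append 19 at index 3 → [-17, -6, -9, 19] (no swap needed)
Insert 7:
  append 7 at index 4 → [-17, -6, -9, 19, 7] (no swap needed)
Insert -5:
  append -5 at index 5 → [-17, -6, -9, 19, 7, -5] (no swap needed)
Insert 2:
  append 2 at index 6 → [-17, -6, -9, 19, 7, -5, 2] (no swap needed)
Insert -19:
  append -19 at index 7 → [-17, -6, -9, 19, 7, -5, 2, -19]
  -19 < parent 19 at index 3, swap → [-17, -6, -9, -19, 7, -5, 2, 19]
  -19 < parent -6 at index 1, swap → [-17, -19, -9, -6, 7, -5, 2, 19]
  -19 < parent -17 at index 0, swap → [-19, -17, -9, -6, 7, -5, 2, 19]
Insert -15:
  append -15 at index 8 → [-19, -17, -9, -6, 7, -5, 2, 19, -15]
  -15 < parent -6 at index 3, swap → [-19, -17, -9, -15, 7, -5, 2, 19, -6]
Insert 12:
  append 12 at index 9 → [-19, -17, -9, -15, 7, -5, 2, 19, -6, 12] (no swap needed)
Insert -3:
  append -3 at index 10 → [-19, -17, -9, -15, 7, -5, 2, 19, -6, 12, -3]
  -3 < parent 7 at index 4, swap → [-19, -17, -9, -15, -3, -5, 2, 19, -6, 12, 7]
Insert 5:
  append 5 at index 11 → [-19, -17, -9, -15, -3, -5, 2, 19, -6, 12, 7, 5] (no swap needed)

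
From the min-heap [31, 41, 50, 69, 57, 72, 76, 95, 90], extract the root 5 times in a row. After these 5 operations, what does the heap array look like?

extract-min #1 returns 31:
  remove root 31; move last element 90 to root → [90, 41, 50, 69, 57, 72, 76, 95]
  90 vs smaller child 41 at index 1, swap → [41, 90, 50, 69, 57, 72, 76, 95]
  90 vs smaller child 57 at index 4, swap → [41, 57, 50, 69, 90, 72, 76, 95]
extract-min #2 returns 41:
  remove root 41; move last element 95 to root → [95, 57, 50, 69, 90, 72, 76]
  95 vs smaller child 50 at index 2, swap → [50, 57, 95, 69, 90, 72, 76]
  95 vs smaller child 72 at index 5, swap → [50, 57, 72, 69, 90, 95, 76]
extract-min #3 returns 50:
  remove root 50; move last element 76 to root → [76, 57, 72, 69, 90, 95]
  76 vs smaller child 57 at index 1, swap → [57, 76, 72, 69, 90, 95]
  76 vs smaller child 69 at index 3, swap → [57, 69, 72, 76, 90, 95]
extract-min #4 returns 57:
  remove root 57; move last element 95 to root → [95, 69, 72, 76, 90]
  95 vs smaller child 69 at index 1, swap → [69, 95, 72, 76, 90]
  95 vs smaller child 76 at index 3, swap → [69, 76, 72, 95, 90]
extract-min #5 returns 69:
  remove root 69; move last element 90 to root → [90, 76, 72, 95]
  90 vs smaller child 72 at index 2, swap → [72, 76, 90, 95]

[72, 76, 90, 95]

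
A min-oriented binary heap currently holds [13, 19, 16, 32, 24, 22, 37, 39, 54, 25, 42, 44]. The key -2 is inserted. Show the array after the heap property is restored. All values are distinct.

[-2, 19, 13, 32, 24, 16, 37, 39, 54, 25, 42, 44, 22]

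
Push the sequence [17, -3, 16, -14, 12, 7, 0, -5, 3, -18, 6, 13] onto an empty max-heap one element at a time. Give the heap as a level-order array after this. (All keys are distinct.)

Insert 17:
  append 17 at index 0 → [17] (no swap needed)
Insert -3:
  append -3 at index 1 → [17, -3] (no swap needed)
Insert 16:
  append 16 at index 2 → [17, -3, 16] (no swap needed)
Insert -14:
  append -14 at index 3 → [17, -3, 16, -14] (no swap needed)
Insert 12:
  append 12 at index 4 → [17, -3, 16, -14, 12]
  12 > parent -3 at index 1, swap → [17, 12, 16, -14, -3]
Insert 7:
  append 7 at index 5 → [17, 12, 16, -14, -3, 7] (no swap needed)
Insert 0:
  append 0 at index 6 → [17, 12, 16, -14, -3, 7, 0] (no swap needed)
Insert -5:
  append -5 at index 7 → [17, 12, 16, -14, -3, 7, 0, -5]
  -5 > parent -14 at index 3, swap → [17, 12, 16, -5, -3, 7, 0, -14]
Insert 3:
  append 3 at index 8 → [17, 12, 16, -5, -3, 7, 0, -14, 3]
  3 > parent -5 at index 3, swap → [17, 12, 16, 3, -3, 7, 0, -14, -5]
Insert -18:
  append -18 at index 9 → [17, 12, 16, 3, -3, 7, 0, -14, -5, -18] (no swap needed)
Insert 6:
  append 6 at index 10 → [17, 12, 16, 3, -3, 7, 0, -14, -5, -18, 6]
  6 > parent -3 at index 4, swap → [17, 12, 16, 3, 6, 7, 0, -14, -5, -18, -3]
Insert 13:
  append 13 at index 11 → [17, 12, 16, 3, 6, 7, 0, -14, -5, -18, -3, 13]
  13 > parent 7 at index 5, swap → [17, 12, 16, 3, 6, 13, 0, -14, -5, -18, -3, 7]

[17, 12, 16, 3, 6, 13, 0, -14, -5, -18, -3, 7]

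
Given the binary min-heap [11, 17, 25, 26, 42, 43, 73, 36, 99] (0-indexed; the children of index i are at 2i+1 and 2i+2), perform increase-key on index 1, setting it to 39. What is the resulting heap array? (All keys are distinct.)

set index 1 from 17 to 39 → [11, 39, 25, 26, 42, 43, 73, 36, 99]
39 vs smaller child 26 at index 3, swap → [11, 26, 25, 39, 42, 43, 73, 36, 99]
39 vs smaller child 36 at index 7, swap → [11, 26, 25, 36, 42, 43, 73, 39, 99]

[11, 26, 25, 36, 42, 43, 73, 39, 99]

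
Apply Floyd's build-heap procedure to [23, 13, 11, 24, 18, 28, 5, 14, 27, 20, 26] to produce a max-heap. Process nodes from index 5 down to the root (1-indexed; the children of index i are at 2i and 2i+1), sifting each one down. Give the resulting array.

[28, 27, 23, 24, 26, 11, 5, 14, 13, 20, 18]

sift down from index 5:
  18 vs larger child 26 at index 11, swap → [23, 13, 11, 24, 26, 28, 5, 14, 27, 20, 18]
sift down from index 4:
  24 vs larger child 27 at index 9, swap → [23, 13, 11, 27, 26, 28, 5, 14, 24, 20, 18]
sift down from index 3:
  11 vs larger child 28 at index 6, swap → [23, 13, 28, 27, 26, 11, 5, 14, 24, 20, 18]
sift down from index 2:
  13 vs larger child 27 at index 4, swap → [23, 27, 28, 13, 26, 11, 5, 14, 24, 20, 18]
  13 vs larger child 24 at index 9, swap → [23, 27, 28, 24, 26, 11, 5, 14, 13, 20, 18]
sift down from index 1:
  23 vs larger child 28 at index 3, swap → [28, 27, 23, 24, 26, 11, 5, 14, 13, 20, 18]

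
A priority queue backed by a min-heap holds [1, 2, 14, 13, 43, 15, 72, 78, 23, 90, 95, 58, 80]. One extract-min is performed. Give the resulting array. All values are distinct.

[2, 13, 14, 23, 43, 15, 72, 78, 80, 90, 95, 58]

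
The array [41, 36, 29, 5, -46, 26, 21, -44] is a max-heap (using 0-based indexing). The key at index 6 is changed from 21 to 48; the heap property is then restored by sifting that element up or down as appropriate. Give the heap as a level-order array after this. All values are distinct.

[48, 36, 41, 5, -46, 26, 29, -44]

set index 6 from 21 to 48 → [41, 36, 29, 5, -46, 26, 48, -44]
48 > parent 29 at index 2, swap → [41, 36, 48, 5, -46, 26, 29, -44]
48 > parent 41 at index 0, swap → [48, 36, 41, 5, -46, 26, 29, -44]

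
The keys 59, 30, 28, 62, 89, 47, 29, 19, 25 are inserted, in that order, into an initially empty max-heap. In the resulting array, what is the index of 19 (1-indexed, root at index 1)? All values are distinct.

Insert 59:
  append 59 at index 1 → [59] (no swap needed)
Insert 30:
  append 30 at index 2 → [59, 30] (no swap needed)
Insert 28:
  append 28 at index 3 → [59, 30, 28] (no swap needed)
Insert 62:
  append 62 at index 4 → [59, 30, 28, 62]
  62 > parent 30 at index 2, swap → [59, 62, 28, 30]
  62 > parent 59 at index 1, swap → [62, 59, 28, 30]
Insert 89:
  append 89 at index 5 → [62, 59, 28, 30, 89]
  89 > parent 59 at index 2, swap → [62, 89, 28, 30, 59]
  89 > parent 62 at index 1, swap → [89, 62, 28, 30, 59]
Insert 47:
  append 47 at index 6 → [89, 62, 28, 30, 59, 47]
  47 > parent 28 at index 3, swap → [89, 62, 47, 30, 59, 28]
Insert 29:
  append 29 at index 7 → [89, 62, 47, 30, 59, 28, 29] (no swap needed)
Insert 19:
  append 19 at index 8 → [89, 62, 47, 30, 59, 28, 29, 19] (no swap needed)
Insert 25:
  append 25 at index 9 → [89, 62, 47, 30, 59, 28, 29, 19, 25] (no swap needed)
resulting array: [89, 62, 47, 30, 59, 28, 29, 19, 25]

8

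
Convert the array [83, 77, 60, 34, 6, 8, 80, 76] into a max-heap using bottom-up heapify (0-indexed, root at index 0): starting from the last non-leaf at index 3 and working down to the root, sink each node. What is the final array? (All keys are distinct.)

[83, 77, 80, 76, 6, 8, 60, 34]

sift down from index 3:
  34 vs only child 76 at index 7, swap → [83, 77, 60, 76, 6, 8, 80, 34]
sift down from index 2:
  60 vs larger child 80 at index 6, swap → [83, 77, 80, 76, 6, 8, 60, 34]
sift down from index 1: already satisfies heap property
sift down from index 0: already satisfies heap property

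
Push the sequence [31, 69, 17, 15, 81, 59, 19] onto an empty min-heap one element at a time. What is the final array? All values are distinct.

Insert 31:
  append 31 at index 0 → [31] (no swap needed)
Insert 69:
  append 69 at index 1 → [31, 69] (no swap needed)
Insert 17:
  append 17 at index 2 → [31, 69, 17]
  17 < parent 31 at index 0, swap → [17, 69, 31]
Insert 15:
  append 15 at index 3 → [17, 69, 31, 15]
  15 < parent 69 at index 1, swap → [17, 15, 31, 69]
  15 < parent 17 at index 0, swap → [15, 17, 31, 69]
Insert 81:
  append 81 at index 4 → [15, 17, 31, 69, 81] (no swap needed)
Insert 59:
  append 59 at index 5 → [15, 17, 31, 69, 81, 59] (no swap needed)
Insert 19:
  append 19 at index 6 → [15, 17, 31, 69, 81, 59, 19]
  19 < parent 31 at index 2, swap → [15, 17, 19, 69, 81, 59, 31]

[15, 17, 19, 69, 81, 59, 31]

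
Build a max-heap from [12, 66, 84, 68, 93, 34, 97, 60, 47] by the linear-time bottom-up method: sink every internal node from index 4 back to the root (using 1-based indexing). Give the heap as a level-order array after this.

sift down from index 4: already satisfies heap property
sift down from index 3:
  84 vs larger child 97 at index 7, swap → [12, 66, 97, 68, 93, 34, 84, 60, 47]
sift down from index 2:
  66 vs larger child 93 at index 5, swap → [12, 93, 97, 68, 66, 34, 84, 60, 47]
sift down from index 1:
  12 vs larger child 97 at index 3, swap → [97, 93, 12, 68, 66, 34, 84, 60, 47]
  12 vs larger child 84 at index 7, swap → [97, 93, 84, 68, 66, 34, 12, 60, 47]

[97, 93, 84, 68, 66, 34, 12, 60, 47]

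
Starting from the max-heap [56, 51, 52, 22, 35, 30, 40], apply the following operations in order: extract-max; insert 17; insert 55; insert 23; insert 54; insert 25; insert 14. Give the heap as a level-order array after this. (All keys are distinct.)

[55, 54, 40, 51, 52, 30, 17, 22, 23, 35, 25, 14]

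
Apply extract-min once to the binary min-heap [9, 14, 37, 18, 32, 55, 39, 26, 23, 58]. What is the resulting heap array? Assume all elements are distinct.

[14, 18, 37, 23, 32, 55, 39, 26, 58]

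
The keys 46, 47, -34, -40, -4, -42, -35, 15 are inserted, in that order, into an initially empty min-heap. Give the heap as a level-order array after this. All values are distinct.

Insert 46:
  append 46 at index 0 → [46] (no swap needed)
Insert 47:
  append 47 at index 1 → [46, 47] (no swap needed)
Insert -34:
  append -34 at index 2 → [46, 47, -34]
  -34 < parent 46 at index 0, swap → [-34, 47, 46]
Insert -40:
  append -40 at index 3 → [-34, 47, 46, -40]
  -40 < parent 47 at index 1, swap → [-34, -40, 46, 47]
  -40 < parent -34 at index 0, swap → [-40, -34, 46, 47]
Insert -4:
  append -4 at index 4 → [-40, -34, 46, 47, -4] (no swap needed)
Insert -42:
  append -42 at index 5 → [-40, -34, 46, 47, -4, -42]
  -42 < parent 46 at index 2, swap → [-40, -34, -42, 47, -4, 46]
  -42 < parent -40 at index 0, swap → [-42, -34, -40, 47, -4, 46]
Insert -35:
  append -35 at index 6 → [-42, -34, -40, 47, -4, 46, -35] (no swap needed)
Insert 15:
  append 15 at index 7 → [-42, -34, -40, 47, -4, 46, -35, 15]
  15 < parent 47 at index 3, swap → [-42, -34, -40, 15, -4, 46, -35, 47]

[-42, -34, -40, 15, -4, 46, -35, 47]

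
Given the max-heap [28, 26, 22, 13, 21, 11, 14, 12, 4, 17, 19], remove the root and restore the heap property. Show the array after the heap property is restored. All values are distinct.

remove root 28; move last element 19 to root → [19, 26, 22, 13, 21, 11, 14, 12, 4, 17]
19 vs larger child 26 at index 1, swap → [26, 19, 22, 13, 21, 11, 14, 12, 4, 17]
19 vs larger child 21 at index 4, swap → [26, 21, 22, 13, 19, 11, 14, 12, 4, 17]

[26, 21, 22, 13, 19, 11, 14, 12, 4, 17]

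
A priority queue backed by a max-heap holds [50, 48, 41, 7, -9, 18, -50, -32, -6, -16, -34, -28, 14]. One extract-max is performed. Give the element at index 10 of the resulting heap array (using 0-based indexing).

-34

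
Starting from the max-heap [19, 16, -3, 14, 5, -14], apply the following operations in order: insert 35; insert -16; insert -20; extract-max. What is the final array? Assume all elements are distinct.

[19, 16, -3, 14, 5, -14, -20, -16]

insert 35:
  append 35 at index 6 → [19, 16, -3, 14, 5, -14, 35]
  35 > parent -3 at index 2, swap → [19, 16, 35, 14, 5, -14, -3]
  35 > parent 19 at index 0, swap → [35, 16, 19, 14, 5, -14, -3]
insert -16:
  append -16 at index 7 → [35, 16, 19, 14, 5, -14, -3, -16] (no swap needed)
insert -20:
  append -20 at index 8 → [35, 16, 19, 14, 5, -14, -3, -16, -20] (no swap needed)
extract-max → returns 35:
  remove root 35; move last element -20 to root → [-20, 16, 19, 14, 5, -14, -3, -16]
  -20 vs larger child 19 at index 2, swap → [19, 16, -20, 14, 5, -14, -3, -16]
  -20 vs larger child -3 at index 6, swap → [19, 16, -3, 14, 5, -14, -20, -16]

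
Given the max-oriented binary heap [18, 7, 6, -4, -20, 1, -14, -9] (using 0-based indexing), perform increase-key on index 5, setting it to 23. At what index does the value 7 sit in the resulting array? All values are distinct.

set index 5 from 1 to 23 → [18, 7, 6, -4, -20, 23, -14, -9]
23 > parent 6 at index 2, swap → [18, 7, 23, -4, -20, 6, -14, -9]
23 > parent 18 at index 0, swap → [23, 7, 18, -4, -20, 6, -14, -9]
resulting array: [23, 7, 18, -4, -20, 6, -14, -9]

1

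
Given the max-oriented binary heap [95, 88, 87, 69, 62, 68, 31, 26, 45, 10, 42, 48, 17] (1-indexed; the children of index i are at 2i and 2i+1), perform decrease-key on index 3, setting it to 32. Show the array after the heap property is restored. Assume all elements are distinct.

set index 3 from 87 to 32 → [95, 88, 32, 69, 62, 68, 31, 26, 45, 10, 42, 48, 17]
32 vs larger child 68 at index 6, swap → [95, 88, 68, 69, 62, 32, 31, 26, 45, 10, 42, 48, 17]
32 vs larger child 48 at index 12, swap → [95, 88, 68, 69, 62, 48, 31, 26, 45, 10, 42, 32, 17]

[95, 88, 68, 69, 62, 48, 31, 26, 45, 10, 42, 32, 17]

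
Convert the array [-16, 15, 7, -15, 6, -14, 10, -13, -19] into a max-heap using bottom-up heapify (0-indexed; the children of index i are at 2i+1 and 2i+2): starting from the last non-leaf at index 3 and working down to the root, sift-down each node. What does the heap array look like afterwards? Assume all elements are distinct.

sift down from index 3:
  -15 vs larger child -13 at index 7, swap → [-16, 15, 7, -13, 6, -14, 10, -15, -19]
sift down from index 2:
  7 vs larger child 10 at index 6, swap → [-16, 15, 10, -13, 6, -14, 7, -15, -19]
sift down from index 1: already satisfies heap property
sift down from index 0:
  -16 vs larger child 15 at index 1, swap → [15, -16, 10, -13, 6, -14, 7, -15, -19]
  -16 vs larger child 6 at index 4, swap → [15, 6, 10, -13, -16, -14, 7, -15, -19]

[15, 6, 10, -13, -16, -14, 7, -15, -19]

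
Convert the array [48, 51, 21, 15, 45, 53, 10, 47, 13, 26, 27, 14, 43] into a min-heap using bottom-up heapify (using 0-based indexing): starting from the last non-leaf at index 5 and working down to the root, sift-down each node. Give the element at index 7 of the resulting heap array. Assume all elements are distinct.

sift down from index 5:
  53 vs smaller child 14 at index 11, swap → [48, 51, 21, 15, 45, 14, 10, 47, 13, 26, 27, 53, 43]
sift down from index 4:
  45 vs smaller child 26 at index 9, swap → [48, 51, 21, 15, 26, 14, 10, 47, 13, 45, 27, 53, 43]
sift down from index 3:
  15 vs smaller child 13 at index 8, swap → [48, 51, 21, 13, 26, 14, 10, 47, 15, 45, 27, 53, 43]
sift down from index 2:
  21 vs smaller child 10 at index 6, swap → [48, 51, 10, 13, 26, 14, 21, 47, 15, 45, 27, 53, 43]
sift down from index 1:
  51 vs smaller child 13 at index 3, swap → [48, 13, 10, 51, 26, 14, 21, 47, 15, 45, 27, 53, 43]
  51 vs smaller child 15 at index 8, swap → [48, 13, 10, 15, 26, 14, 21, 47, 51, 45, 27, 53, 43]
sift down from index 0:
  48 vs smaller child 10 at index 2, swap → [10, 13, 48, 15, 26, 14, 21, 47, 51, 45, 27, 53, 43]
  48 vs smaller child 14 at index 5, swap → [10, 13, 14, 15, 26, 48, 21, 47, 51, 45, 27, 53, 43]
  48 vs smaller child 43 at index 12, swap → [10, 13, 14, 15, 26, 43, 21, 47, 51, 45, 27, 53, 48]
resulting array: [10, 13, 14, 15, 26, 43, 21, 47, 51, 45, 27, 53, 48]

47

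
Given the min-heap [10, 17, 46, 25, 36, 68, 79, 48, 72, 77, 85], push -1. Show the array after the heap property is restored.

append -1 at index 11 → [10, 17, 46, 25, 36, 68, 79, 48, 72, 77, 85, -1]
-1 < parent 68 at index 5, swap → [10, 17, 46, 25, 36, -1, 79, 48, 72, 77, 85, 68]
-1 < parent 46 at index 2, swap → [10, 17, -1, 25, 36, 46, 79, 48, 72, 77, 85, 68]
-1 < parent 10 at index 0, swap → [-1, 17, 10, 25, 36, 46, 79, 48, 72, 77, 85, 68]

[-1, 17, 10, 25, 36, 46, 79, 48, 72, 77, 85, 68]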